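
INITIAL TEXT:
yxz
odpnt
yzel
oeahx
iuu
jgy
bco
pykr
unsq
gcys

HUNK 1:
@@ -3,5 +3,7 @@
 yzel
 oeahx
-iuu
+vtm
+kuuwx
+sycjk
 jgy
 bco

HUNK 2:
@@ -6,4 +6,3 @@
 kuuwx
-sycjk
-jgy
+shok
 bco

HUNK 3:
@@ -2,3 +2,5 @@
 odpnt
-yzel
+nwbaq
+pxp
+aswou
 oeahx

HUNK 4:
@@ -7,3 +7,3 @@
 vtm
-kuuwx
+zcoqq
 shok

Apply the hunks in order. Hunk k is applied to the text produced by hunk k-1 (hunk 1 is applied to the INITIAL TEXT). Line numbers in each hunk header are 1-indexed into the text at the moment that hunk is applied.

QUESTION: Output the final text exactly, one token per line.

Hunk 1: at line 3 remove [iuu] add [vtm,kuuwx,sycjk] -> 12 lines: yxz odpnt yzel oeahx vtm kuuwx sycjk jgy bco pykr unsq gcys
Hunk 2: at line 6 remove [sycjk,jgy] add [shok] -> 11 lines: yxz odpnt yzel oeahx vtm kuuwx shok bco pykr unsq gcys
Hunk 3: at line 2 remove [yzel] add [nwbaq,pxp,aswou] -> 13 lines: yxz odpnt nwbaq pxp aswou oeahx vtm kuuwx shok bco pykr unsq gcys
Hunk 4: at line 7 remove [kuuwx] add [zcoqq] -> 13 lines: yxz odpnt nwbaq pxp aswou oeahx vtm zcoqq shok bco pykr unsq gcys

Answer: yxz
odpnt
nwbaq
pxp
aswou
oeahx
vtm
zcoqq
shok
bco
pykr
unsq
gcys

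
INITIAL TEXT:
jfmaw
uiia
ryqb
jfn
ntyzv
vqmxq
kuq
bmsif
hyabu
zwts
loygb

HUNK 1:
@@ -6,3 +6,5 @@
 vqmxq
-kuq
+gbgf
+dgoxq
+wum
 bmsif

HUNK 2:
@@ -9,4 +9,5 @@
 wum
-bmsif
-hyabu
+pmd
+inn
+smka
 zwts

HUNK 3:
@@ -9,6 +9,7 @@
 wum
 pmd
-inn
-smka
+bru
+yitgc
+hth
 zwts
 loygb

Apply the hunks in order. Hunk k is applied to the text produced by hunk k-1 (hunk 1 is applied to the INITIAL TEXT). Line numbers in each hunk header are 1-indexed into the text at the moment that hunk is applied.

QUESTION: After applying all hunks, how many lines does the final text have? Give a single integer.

Hunk 1: at line 6 remove [kuq] add [gbgf,dgoxq,wum] -> 13 lines: jfmaw uiia ryqb jfn ntyzv vqmxq gbgf dgoxq wum bmsif hyabu zwts loygb
Hunk 2: at line 9 remove [bmsif,hyabu] add [pmd,inn,smka] -> 14 lines: jfmaw uiia ryqb jfn ntyzv vqmxq gbgf dgoxq wum pmd inn smka zwts loygb
Hunk 3: at line 9 remove [inn,smka] add [bru,yitgc,hth] -> 15 lines: jfmaw uiia ryqb jfn ntyzv vqmxq gbgf dgoxq wum pmd bru yitgc hth zwts loygb
Final line count: 15

Answer: 15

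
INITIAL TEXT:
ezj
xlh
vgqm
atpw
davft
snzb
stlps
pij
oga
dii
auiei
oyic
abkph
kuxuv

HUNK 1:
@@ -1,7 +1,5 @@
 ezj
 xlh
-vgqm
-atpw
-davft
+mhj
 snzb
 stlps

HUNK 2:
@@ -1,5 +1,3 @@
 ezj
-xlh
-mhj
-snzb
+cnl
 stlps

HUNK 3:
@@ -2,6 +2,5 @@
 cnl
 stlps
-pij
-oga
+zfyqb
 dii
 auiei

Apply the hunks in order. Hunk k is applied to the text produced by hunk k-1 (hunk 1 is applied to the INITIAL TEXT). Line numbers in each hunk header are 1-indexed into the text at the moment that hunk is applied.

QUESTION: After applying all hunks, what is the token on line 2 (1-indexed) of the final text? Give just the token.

Answer: cnl

Derivation:
Hunk 1: at line 1 remove [vgqm,atpw,davft] add [mhj] -> 12 lines: ezj xlh mhj snzb stlps pij oga dii auiei oyic abkph kuxuv
Hunk 2: at line 1 remove [xlh,mhj,snzb] add [cnl] -> 10 lines: ezj cnl stlps pij oga dii auiei oyic abkph kuxuv
Hunk 3: at line 2 remove [pij,oga] add [zfyqb] -> 9 lines: ezj cnl stlps zfyqb dii auiei oyic abkph kuxuv
Final line 2: cnl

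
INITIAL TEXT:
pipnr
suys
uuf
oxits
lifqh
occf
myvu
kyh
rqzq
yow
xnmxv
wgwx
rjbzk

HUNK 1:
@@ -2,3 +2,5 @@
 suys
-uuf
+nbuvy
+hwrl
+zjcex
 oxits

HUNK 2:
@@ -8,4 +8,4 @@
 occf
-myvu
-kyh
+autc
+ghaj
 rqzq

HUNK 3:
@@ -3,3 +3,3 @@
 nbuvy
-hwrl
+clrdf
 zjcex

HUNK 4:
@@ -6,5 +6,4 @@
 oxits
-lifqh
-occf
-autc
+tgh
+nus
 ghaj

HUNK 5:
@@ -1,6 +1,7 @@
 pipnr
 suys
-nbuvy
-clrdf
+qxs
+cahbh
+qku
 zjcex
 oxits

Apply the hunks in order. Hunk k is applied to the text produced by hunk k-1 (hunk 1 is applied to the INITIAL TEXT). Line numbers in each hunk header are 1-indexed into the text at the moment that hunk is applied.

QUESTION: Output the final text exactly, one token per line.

Answer: pipnr
suys
qxs
cahbh
qku
zjcex
oxits
tgh
nus
ghaj
rqzq
yow
xnmxv
wgwx
rjbzk

Derivation:
Hunk 1: at line 2 remove [uuf] add [nbuvy,hwrl,zjcex] -> 15 lines: pipnr suys nbuvy hwrl zjcex oxits lifqh occf myvu kyh rqzq yow xnmxv wgwx rjbzk
Hunk 2: at line 8 remove [myvu,kyh] add [autc,ghaj] -> 15 lines: pipnr suys nbuvy hwrl zjcex oxits lifqh occf autc ghaj rqzq yow xnmxv wgwx rjbzk
Hunk 3: at line 3 remove [hwrl] add [clrdf] -> 15 lines: pipnr suys nbuvy clrdf zjcex oxits lifqh occf autc ghaj rqzq yow xnmxv wgwx rjbzk
Hunk 4: at line 6 remove [lifqh,occf,autc] add [tgh,nus] -> 14 lines: pipnr suys nbuvy clrdf zjcex oxits tgh nus ghaj rqzq yow xnmxv wgwx rjbzk
Hunk 5: at line 1 remove [nbuvy,clrdf] add [qxs,cahbh,qku] -> 15 lines: pipnr suys qxs cahbh qku zjcex oxits tgh nus ghaj rqzq yow xnmxv wgwx rjbzk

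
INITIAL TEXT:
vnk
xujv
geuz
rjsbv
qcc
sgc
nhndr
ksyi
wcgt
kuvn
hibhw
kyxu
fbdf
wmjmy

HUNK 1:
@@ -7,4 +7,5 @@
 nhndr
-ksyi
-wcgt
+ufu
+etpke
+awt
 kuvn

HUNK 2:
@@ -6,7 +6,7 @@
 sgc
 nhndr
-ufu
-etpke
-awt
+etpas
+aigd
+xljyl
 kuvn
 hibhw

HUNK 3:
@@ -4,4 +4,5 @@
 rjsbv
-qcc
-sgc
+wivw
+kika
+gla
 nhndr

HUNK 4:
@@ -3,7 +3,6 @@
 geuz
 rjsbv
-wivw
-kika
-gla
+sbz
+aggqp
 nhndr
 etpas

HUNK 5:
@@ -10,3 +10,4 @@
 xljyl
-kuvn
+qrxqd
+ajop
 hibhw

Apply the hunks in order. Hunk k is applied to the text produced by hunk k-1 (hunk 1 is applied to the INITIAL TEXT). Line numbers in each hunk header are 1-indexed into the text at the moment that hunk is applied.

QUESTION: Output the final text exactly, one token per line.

Answer: vnk
xujv
geuz
rjsbv
sbz
aggqp
nhndr
etpas
aigd
xljyl
qrxqd
ajop
hibhw
kyxu
fbdf
wmjmy

Derivation:
Hunk 1: at line 7 remove [ksyi,wcgt] add [ufu,etpke,awt] -> 15 lines: vnk xujv geuz rjsbv qcc sgc nhndr ufu etpke awt kuvn hibhw kyxu fbdf wmjmy
Hunk 2: at line 6 remove [ufu,etpke,awt] add [etpas,aigd,xljyl] -> 15 lines: vnk xujv geuz rjsbv qcc sgc nhndr etpas aigd xljyl kuvn hibhw kyxu fbdf wmjmy
Hunk 3: at line 4 remove [qcc,sgc] add [wivw,kika,gla] -> 16 lines: vnk xujv geuz rjsbv wivw kika gla nhndr etpas aigd xljyl kuvn hibhw kyxu fbdf wmjmy
Hunk 4: at line 3 remove [wivw,kika,gla] add [sbz,aggqp] -> 15 lines: vnk xujv geuz rjsbv sbz aggqp nhndr etpas aigd xljyl kuvn hibhw kyxu fbdf wmjmy
Hunk 5: at line 10 remove [kuvn] add [qrxqd,ajop] -> 16 lines: vnk xujv geuz rjsbv sbz aggqp nhndr etpas aigd xljyl qrxqd ajop hibhw kyxu fbdf wmjmy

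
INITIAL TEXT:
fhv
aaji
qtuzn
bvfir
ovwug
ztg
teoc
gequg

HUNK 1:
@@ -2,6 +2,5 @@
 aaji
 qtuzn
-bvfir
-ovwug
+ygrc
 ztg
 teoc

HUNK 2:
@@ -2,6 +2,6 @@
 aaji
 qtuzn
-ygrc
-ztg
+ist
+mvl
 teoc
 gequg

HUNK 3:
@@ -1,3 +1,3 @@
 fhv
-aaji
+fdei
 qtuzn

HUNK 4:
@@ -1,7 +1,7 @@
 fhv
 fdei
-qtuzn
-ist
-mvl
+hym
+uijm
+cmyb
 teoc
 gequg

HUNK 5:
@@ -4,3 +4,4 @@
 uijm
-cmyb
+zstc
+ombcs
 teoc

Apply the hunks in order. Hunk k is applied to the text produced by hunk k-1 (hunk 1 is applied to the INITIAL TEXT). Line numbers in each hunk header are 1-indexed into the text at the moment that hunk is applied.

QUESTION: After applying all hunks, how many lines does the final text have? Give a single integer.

Answer: 8

Derivation:
Hunk 1: at line 2 remove [bvfir,ovwug] add [ygrc] -> 7 lines: fhv aaji qtuzn ygrc ztg teoc gequg
Hunk 2: at line 2 remove [ygrc,ztg] add [ist,mvl] -> 7 lines: fhv aaji qtuzn ist mvl teoc gequg
Hunk 3: at line 1 remove [aaji] add [fdei] -> 7 lines: fhv fdei qtuzn ist mvl teoc gequg
Hunk 4: at line 1 remove [qtuzn,ist,mvl] add [hym,uijm,cmyb] -> 7 lines: fhv fdei hym uijm cmyb teoc gequg
Hunk 5: at line 4 remove [cmyb] add [zstc,ombcs] -> 8 lines: fhv fdei hym uijm zstc ombcs teoc gequg
Final line count: 8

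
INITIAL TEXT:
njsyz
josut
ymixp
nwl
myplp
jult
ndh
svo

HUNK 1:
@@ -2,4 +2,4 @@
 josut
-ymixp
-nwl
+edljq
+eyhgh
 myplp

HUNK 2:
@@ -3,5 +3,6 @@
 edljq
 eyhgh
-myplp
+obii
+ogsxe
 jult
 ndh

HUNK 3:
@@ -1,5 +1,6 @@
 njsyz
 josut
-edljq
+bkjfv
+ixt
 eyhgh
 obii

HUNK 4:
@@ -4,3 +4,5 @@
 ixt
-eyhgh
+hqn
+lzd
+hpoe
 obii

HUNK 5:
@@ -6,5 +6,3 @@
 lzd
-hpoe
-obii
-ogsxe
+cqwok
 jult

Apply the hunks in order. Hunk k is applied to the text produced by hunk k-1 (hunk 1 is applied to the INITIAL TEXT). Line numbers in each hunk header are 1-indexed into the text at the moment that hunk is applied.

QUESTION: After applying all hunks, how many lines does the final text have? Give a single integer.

Hunk 1: at line 2 remove [ymixp,nwl] add [edljq,eyhgh] -> 8 lines: njsyz josut edljq eyhgh myplp jult ndh svo
Hunk 2: at line 3 remove [myplp] add [obii,ogsxe] -> 9 lines: njsyz josut edljq eyhgh obii ogsxe jult ndh svo
Hunk 3: at line 1 remove [edljq] add [bkjfv,ixt] -> 10 lines: njsyz josut bkjfv ixt eyhgh obii ogsxe jult ndh svo
Hunk 4: at line 4 remove [eyhgh] add [hqn,lzd,hpoe] -> 12 lines: njsyz josut bkjfv ixt hqn lzd hpoe obii ogsxe jult ndh svo
Hunk 5: at line 6 remove [hpoe,obii,ogsxe] add [cqwok] -> 10 lines: njsyz josut bkjfv ixt hqn lzd cqwok jult ndh svo
Final line count: 10

Answer: 10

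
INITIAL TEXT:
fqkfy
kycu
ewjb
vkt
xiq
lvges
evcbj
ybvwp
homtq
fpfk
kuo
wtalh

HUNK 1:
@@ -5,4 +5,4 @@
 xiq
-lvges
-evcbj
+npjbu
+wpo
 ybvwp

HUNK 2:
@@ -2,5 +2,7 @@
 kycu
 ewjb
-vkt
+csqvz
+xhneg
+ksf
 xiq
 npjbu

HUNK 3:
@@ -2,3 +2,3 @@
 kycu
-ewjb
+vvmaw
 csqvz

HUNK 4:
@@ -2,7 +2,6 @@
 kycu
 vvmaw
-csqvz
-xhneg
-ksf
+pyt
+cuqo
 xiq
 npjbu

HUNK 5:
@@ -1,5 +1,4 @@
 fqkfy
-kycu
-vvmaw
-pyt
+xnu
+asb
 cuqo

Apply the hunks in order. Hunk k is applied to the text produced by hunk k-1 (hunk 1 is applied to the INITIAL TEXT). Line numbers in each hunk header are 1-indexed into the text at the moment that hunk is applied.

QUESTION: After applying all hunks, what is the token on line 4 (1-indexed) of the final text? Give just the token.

Hunk 1: at line 5 remove [lvges,evcbj] add [npjbu,wpo] -> 12 lines: fqkfy kycu ewjb vkt xiq npjbu wpo ybvwp homtq fpfk kuo wtalh
Hunk 2: at line 2 remove [vkt] add [csqvz,xhneg,ksf] -> 14 lines: fqkfy kycu ewjb csqvz xhneg ksf xiq npjbu wpo ybvwp homtq fpfk kuo wtalh
Hunk 3: at line 2 remove [ewjb] add [vvmaw] -> 14 lines: fqkfy kycu vvmaw csqvz xhneg ksf xiq npjbu wpo ybvwp homtq fpfk kuo wtalh
Hunk 4: at line 2 remove [csqvz,xhneg,ksf] add [pyt,cuqo] -> 13 lines: fqkfy kycu vvmaw pyt cuqo xiq npjbu wpo ybvwp homtq fpfk kuo wtalh
Hunk 5: at line 1 remove [kycu,vvmaw,pyt] add [xnu,asb] -> 12 lines: fqkfy xnu asb cuqo xiq npjbu wpo ybvwp homtq fpfk kuo wtalh
Final line 4: cuqo

Answer: cuqo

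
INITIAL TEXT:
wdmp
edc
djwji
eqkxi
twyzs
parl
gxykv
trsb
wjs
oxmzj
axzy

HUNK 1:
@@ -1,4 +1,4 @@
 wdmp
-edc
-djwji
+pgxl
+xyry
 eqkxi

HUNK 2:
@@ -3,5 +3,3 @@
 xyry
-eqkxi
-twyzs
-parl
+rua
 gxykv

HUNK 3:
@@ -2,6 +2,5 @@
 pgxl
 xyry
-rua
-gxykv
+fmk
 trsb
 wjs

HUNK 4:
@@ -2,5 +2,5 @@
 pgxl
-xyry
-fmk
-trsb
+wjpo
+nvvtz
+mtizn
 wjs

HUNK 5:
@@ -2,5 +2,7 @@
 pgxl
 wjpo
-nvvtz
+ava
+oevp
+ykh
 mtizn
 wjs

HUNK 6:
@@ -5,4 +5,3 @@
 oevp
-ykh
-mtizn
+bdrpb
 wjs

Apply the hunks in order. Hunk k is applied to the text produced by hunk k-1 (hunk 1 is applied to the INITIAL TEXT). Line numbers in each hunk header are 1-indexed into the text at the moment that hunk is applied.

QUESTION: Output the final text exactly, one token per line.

Answer: wdmp
pgxl
wjpo
ava
oevp
bdrpb
wjs
oxmzj
axzy

Derivation:
Hunk 1: at line 1 remove [edc,djwji] add [pgxl,xyry] -> 11 lines: wdmp pgxl xyry eqkxi twyzs parl gxykv trsb wjs oxmzj axzy
Hunk 2: at line 3 remove [eqkxi,twyzs,parl] add [rua] -> 9 lines: wdmp pgxl xyry rua gxykv trsb wjs oxmzj axzy
Hunk 3: at line 2 remove [rua,gxykv] add [fmk] -> 8 lines: wdmp pgxl xyry fmk trsb wjs oxmzj axzy
Hunk 4: at line 2 remove [xyry,fmk,trsb] add [wjpo,nvvtz,mtizn] -> 8 lines: wdmp pgxl wjpo nvvtz mtizn wjs oxmzj axzy
Hunk 5: at line 2 remove [nvvtz] add [ava,oevp,ykh] -> 10 lines: wdmp pgxl wjpo ava oevp ykh mtizn wjs oxmzj axzy
Hunk 6: at line 5 remove [ykh,mtizn] add [bdrpb] -> 9 lines: wdmp pgxl wjpo ava oevp bdrpb wjs oxmzj axzy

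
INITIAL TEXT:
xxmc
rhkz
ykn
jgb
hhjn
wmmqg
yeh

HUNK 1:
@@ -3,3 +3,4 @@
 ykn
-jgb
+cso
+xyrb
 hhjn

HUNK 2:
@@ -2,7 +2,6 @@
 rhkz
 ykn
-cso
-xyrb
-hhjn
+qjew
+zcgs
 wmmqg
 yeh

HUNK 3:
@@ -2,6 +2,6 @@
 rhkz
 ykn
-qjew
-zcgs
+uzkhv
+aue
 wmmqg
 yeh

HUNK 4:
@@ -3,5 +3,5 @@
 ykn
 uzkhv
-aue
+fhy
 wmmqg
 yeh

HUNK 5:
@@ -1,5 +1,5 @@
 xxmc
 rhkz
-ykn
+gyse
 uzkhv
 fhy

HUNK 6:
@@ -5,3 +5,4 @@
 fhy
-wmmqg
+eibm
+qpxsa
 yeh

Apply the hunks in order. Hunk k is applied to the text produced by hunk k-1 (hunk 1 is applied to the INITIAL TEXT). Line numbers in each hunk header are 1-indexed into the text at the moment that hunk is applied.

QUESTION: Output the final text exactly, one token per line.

Hunk 1: at line 3 remove [jgb] add [cso,xyrb] -> 8 lines: xxmc rhkz ykn cso xyrb hhjn wmmqg yeh
Hunk 2: at line 2 remove [cso,xyrb,hhjn] add [qjew,zcgs] -> 7 lines: xxmc rhkz ykn qjew zcgs wmmqg yeh
Hunk 3: at line 2 remove [qjew,zcgs] add [uzkhv,aue] -> 7 lines: xxmc rhkz ykn uzkhv aue wmmqg yeh
Hunk 4: at line 3 remove [aue] add [fhy] -> 7 lines: xxmc rhkz ykn uzkhv fhy wmmqg yeh
Hunk 5: at line 1 remove [ykn] add [gyse] -> 7 lines: xxmc rhkz gyse uzkhv fhy wmmqg yeh
Hunk 6: at line 5 remove [wmmqg] add [eibm,qpxsa] -> 8 lines: xxmc rhkz gyse uzkhv fhy eibm qpxsa yeh

Answer: xxmc
rhkz
gyse
uzkhv
fhy
eibm
qpxsa
yeh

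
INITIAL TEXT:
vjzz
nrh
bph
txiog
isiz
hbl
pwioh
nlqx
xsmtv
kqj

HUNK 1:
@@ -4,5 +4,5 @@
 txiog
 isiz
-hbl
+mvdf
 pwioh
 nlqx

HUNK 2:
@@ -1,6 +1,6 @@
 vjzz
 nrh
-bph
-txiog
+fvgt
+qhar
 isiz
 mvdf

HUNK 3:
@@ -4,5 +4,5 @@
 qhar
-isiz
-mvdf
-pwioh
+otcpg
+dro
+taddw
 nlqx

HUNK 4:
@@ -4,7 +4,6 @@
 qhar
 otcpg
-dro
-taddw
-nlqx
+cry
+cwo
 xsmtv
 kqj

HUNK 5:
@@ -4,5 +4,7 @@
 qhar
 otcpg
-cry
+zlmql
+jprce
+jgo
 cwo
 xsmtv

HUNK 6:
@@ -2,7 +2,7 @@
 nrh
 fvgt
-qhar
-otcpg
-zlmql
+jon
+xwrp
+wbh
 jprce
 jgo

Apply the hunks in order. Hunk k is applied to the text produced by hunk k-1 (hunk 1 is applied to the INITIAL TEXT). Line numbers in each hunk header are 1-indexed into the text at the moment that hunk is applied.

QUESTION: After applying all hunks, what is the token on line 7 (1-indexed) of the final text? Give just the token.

Answer: jprce

Derivation:
Hunk 1: at line 4 remove [hbl] add [mvdf] -> 10 lines: vjzz nrh bph txiog isiz mvdf pwioh nlqx xsmtv kqj
Hunk 2: at line 1 remove [bph,txiog] add [fvgt,qhar] -> 10 lines: vjzz nrh fvgt qhar isiz mvdf pwioh nlqx xsmtv kqj
Hunk 3: at line 4 remove [isiz,mvdf,pwioh] add [otcpg,dro,taddw] -> 10 lines: vjzz nrh fvgt qhar otcpg dro taddw nlqx xsmtv kqj
Hunk 4: at line 4 remove [dro,taddw,nlqx] add [cry,cwo] -> 9 lines: vjzz nrh fvgt qhar otcpg cry cwo xsmtv kqj
Hunk 5: at line 4 remove [cry] add [zlmql,jprce,jgo] -> 11 lines: vjzz nrh fvgt qhar otcpg zlmql jprce jgo cwo xsmtv kqj
Hunk 6: at line 2 remove [qhar,otcpg,zlmql] add [jon,xwrp,wbh] -> 11 lines: vjzz nrh fvgt jon xwrp wbh jprce jgo cwo xsmtv kqj
Final line 7: jprce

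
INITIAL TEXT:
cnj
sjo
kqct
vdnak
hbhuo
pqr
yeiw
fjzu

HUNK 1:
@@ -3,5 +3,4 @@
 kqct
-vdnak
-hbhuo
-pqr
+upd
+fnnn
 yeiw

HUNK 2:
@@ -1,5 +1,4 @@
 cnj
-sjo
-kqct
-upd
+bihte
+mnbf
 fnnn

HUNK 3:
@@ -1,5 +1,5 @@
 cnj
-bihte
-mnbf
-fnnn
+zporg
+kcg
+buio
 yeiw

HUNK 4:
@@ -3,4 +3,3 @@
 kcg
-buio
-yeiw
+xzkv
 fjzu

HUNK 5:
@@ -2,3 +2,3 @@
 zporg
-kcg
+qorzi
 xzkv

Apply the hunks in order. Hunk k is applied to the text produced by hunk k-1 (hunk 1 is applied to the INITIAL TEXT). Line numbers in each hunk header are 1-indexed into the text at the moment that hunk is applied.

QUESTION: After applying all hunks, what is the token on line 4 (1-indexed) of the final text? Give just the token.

Hunk 1: at line 3 remove [vdnak,hbhuo,pqr] add [upd,fnnn] -> 7 lines: cnj sjo kqct upd fnnn yeiw fjzu
Hunk 2: at line 1 remove [sjo,kqct,upd] add [bihte,mnbf] -> 6 lines: cnj bihte mnbf fnnn yeiw fjzu
Hunk 3: at line 1 remove [bihte,mnbf,fnnn] add [zporg,kcg,buio] -> 6 lines: cnj zporg kcg buio yeiw fjzu
Hunk 4: at line 3 remove [buio,yeiw] add [xzkv] -> 5 lines: cnj zporg kcg xzkv fjzu
Hunk 5: at line 2 remove [kcg] add [qorzi] -> 5 lines: cnj zporg qorzi xzkv fjzu
Final line 4: xzkv

Answer: xzkv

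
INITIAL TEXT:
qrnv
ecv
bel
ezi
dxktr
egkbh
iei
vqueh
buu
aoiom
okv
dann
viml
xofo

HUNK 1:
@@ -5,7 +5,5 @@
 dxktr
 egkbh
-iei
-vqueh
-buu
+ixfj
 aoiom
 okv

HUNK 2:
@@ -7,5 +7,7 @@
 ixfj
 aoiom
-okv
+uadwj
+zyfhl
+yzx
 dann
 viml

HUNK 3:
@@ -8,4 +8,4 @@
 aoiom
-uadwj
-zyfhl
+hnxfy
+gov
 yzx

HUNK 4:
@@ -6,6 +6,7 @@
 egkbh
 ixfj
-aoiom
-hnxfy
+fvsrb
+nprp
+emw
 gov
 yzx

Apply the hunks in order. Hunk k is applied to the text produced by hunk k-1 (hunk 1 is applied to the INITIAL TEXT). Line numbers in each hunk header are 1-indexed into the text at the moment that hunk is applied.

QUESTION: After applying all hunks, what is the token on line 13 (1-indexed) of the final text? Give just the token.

Hunk 1: at line 5 remove [iei,vqueh,buu] add [ixfj] -> 12 lines: qrnv ecv bel ezi dxktr egkbh ixfj aoiom okv dann viml xofo
Hunk 2: at line 7 remove [okv] add [uadwj,zyfhl,yzx] -> 14 lines: qrnv ecv bel ezi dxktr egkbh ixfj aoiom uadwj zyfhl yzx dann viml xofo
Hunk 3: at line 8 remove [uadwj,zyfhl] add [hnxfy,gov] -> 14 lines: qrnv ecv bel ezi dxktr egkbh ixfj aoiom hnxfy gov yzx dann viml xofo
Hunk 4: at line 6 remove [aoiom,hnxfy] add [fvsrb,nprp,emw] -> 15 lines: qrnv ecv bel ezi dxktr egkbh ixfj fvsrb nprp emw gov yzx dann viml xofo
Final line 13: dann

Answer: dann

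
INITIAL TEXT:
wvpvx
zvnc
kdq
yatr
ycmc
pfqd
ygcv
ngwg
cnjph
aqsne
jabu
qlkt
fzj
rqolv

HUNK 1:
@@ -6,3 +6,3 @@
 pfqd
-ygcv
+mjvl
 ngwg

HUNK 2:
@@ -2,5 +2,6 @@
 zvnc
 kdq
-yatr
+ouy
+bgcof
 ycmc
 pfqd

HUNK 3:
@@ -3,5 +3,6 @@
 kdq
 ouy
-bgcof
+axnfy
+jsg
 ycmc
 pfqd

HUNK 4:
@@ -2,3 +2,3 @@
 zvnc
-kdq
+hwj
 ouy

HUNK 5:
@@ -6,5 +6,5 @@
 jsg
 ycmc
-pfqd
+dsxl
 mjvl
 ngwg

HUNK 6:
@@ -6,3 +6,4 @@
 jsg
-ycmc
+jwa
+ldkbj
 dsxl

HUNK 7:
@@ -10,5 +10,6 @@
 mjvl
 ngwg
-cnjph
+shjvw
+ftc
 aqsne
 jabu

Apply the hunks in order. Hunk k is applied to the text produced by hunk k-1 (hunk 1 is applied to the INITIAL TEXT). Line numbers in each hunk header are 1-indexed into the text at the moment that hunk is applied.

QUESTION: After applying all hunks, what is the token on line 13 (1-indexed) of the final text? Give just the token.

Hunk 1: at line 6 remove [ygcv] add [mjvl] -> 14 lines: wvpvx zvnc kdq yatr ycmc pfqd mjvl ngwg cnjph aqsne jabu qlkt fzj rqolv
Hunk 2: at line 2 remove [yatr] add [ouy,bgcof] -> 15 lines: wvpvx zvnc kdq ouy bgcof ycmc pfqd mjvl ngwg cnjph aqsne jabu qlkt fzj rqolv
Hunk 3: at line 3 remove [bgcof] add [axnfy,jsg] -> 16 lines: wvpvx zvnc kdq ouy axnfy jsg ycmc pfqd mjvl ngwg cnjph aqsne jabu qlkt fzj rqolv
Hunk 4: at line 2 remove [kdq] add [hwj] -> 16 lines: wvpvx zvnc hwj ouy axnfy jsg ycmc pfqd mjvl ngwg cnjph aqsne jabu qlkt fzj rqolv
Hunk 5: at line 6 remove [pfqd] add [dsxl] -> 16 lines: wvpvx zvnc hwj ouy axnfy jsg ycmc dsxl mjvl ngwg cnjph aqsne jabu qlkt fzj rqolv
Hunk 6: at line 6 remove [ycmc] add [jwa,ldkbj] -> 17 lines: wvpvx zvnc hwj ouy axnfy jsg jwa ldkbj dsxl mjvl ngwg cnjph aqsne jabu qlkt fzj rqolv
Hunk 7: at line 10 remove [cnjph] add [shjvw,ftc] -> 18 lines: wvpvx zvnc hwj ouy axnfy jsg jwa ldkbj dsxl mjvl ngwg shjvw ftc aqsne jabu qlkt fzj rqolv
Final line 13: ftc

Answer: ftc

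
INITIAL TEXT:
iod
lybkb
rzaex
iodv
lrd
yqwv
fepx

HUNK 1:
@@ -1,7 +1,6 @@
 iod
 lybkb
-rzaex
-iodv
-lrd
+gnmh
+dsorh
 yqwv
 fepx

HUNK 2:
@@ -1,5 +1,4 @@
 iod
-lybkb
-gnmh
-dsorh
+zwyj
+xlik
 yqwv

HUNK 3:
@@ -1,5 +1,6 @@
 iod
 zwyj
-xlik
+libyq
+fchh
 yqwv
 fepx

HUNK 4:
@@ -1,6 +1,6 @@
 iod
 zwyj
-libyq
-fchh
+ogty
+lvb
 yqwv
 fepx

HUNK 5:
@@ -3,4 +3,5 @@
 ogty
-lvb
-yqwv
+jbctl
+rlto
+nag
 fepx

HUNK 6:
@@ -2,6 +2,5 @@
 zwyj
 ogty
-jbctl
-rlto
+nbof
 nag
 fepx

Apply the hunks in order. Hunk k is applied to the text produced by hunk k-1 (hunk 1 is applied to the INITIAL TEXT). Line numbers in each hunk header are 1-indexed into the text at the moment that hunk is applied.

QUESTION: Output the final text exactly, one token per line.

Hunk 1: at line 1 remove [rzaex,iodv,lrd] add [gnmh,dsorh] -> 6 lines: iod lybkb gnmh dsorh yqwv fepx
Hunk 2: at line 1 remove [lybkb,gnmh,dsorh] add [zwyj,xlik] -> 5 lines: iod zwyj xlik yqwv fepx
Hunk 3: at line 1 remove [xlik] add [libyq,fchh] -> 6 lines: iod zwyj libyq fchh yqwv fepx
Hunk 4: at line 1 remove [libyq,fchh] add [ogty,lvb] -> 6 lines: iod zwyj ogty lvb yqwv fepx
Hunk 5: at line 3 remove [lvb,yqwv] add [jbctl,rlto,nag] -> 7 lines: iod zwyj ogty jbctl rlto nag fepx
Hunk 6: at line 2 remove [jbctl,rlto] add [nbof] -> 6 lines: iod zwyj ogty nbof nag fepx

Answer: iod
zwyj
ogty
nbof
nag
fepx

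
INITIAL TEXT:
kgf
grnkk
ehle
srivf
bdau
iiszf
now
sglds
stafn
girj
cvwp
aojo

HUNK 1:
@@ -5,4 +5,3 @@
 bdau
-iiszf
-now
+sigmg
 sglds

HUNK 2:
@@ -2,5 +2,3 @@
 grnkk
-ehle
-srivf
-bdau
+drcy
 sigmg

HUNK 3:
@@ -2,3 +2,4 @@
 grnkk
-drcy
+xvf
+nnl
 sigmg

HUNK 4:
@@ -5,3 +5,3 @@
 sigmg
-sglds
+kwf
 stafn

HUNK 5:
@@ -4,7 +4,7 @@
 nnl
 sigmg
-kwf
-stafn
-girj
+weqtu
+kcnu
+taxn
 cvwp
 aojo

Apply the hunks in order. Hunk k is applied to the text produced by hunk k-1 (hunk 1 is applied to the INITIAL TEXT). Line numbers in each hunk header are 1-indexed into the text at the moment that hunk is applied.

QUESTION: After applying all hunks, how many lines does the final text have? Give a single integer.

Answer: 10

Derivation:
Hunk 1: at line 5 remove [iiszf,now] add [sigmg] -> 11 lines: kgf grnkk ehle srivf bdau sigmg sglds stafn girj cvwp aojo
Hunk 2: at line 2 remove [ehle,srivf,bdau] add [drcy] -> 9 lines: kgf grnkk drcy sigmg sglds stafn girj cvwp aojo
Hunk 3: at line 2 remove [drcy] add [xvf,nnl] -> 10 lines: kgf grnkk xvf nnl sigmg sglds stafn girj cvwp aojo
Hunk 4: at line 5 remove [sglds] add [kwf] -> 10 lines: kgf grnkk xvf nnl sigmg kwf stafn girj cvwp aojo
Hunk 5: at line 4 remove [kwf,stafn,girj] add [weqtu,kcnu,taxn] -> 10 lines: kgf grnkk xvf nnl sigmg weqtu kcnu taxn cvwp aojo
Final line count: 10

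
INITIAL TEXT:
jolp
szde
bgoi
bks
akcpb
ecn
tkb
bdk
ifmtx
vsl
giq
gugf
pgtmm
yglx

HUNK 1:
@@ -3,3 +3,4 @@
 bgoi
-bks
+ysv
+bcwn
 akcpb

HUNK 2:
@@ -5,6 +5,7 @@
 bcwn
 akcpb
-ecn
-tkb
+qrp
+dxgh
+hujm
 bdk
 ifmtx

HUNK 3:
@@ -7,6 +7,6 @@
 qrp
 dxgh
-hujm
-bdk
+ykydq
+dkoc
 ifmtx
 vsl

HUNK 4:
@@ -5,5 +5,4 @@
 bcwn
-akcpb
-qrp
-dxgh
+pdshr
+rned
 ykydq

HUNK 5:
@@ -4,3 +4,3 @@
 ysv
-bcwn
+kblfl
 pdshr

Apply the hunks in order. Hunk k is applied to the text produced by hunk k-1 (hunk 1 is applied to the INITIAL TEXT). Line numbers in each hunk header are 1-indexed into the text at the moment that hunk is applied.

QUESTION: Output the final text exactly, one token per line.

Hunk 1: at line 3 remove [bks] add [ysv,bcwn] -> 15 lines: jolp szde bgoi ysv bcwn akcpb ecn tkb bdk ifmtx vsl giq gugf pgtmm yglx
Hunk 2: at line 5 remove [ecn,tkb] add [qrp,dxgh,hujm] -> 16 lines: jolp szde bgoi ysv bcwn akcpb qrp dxgh hujm bdk ifmtx vsl giq gugf pgtmm yglx
Hunk 3: at line 7 remove [hujm,bdk] add [ykydq,dkoc] -> 16 lines: jolp szde bgoi ysv bcwn akcpb qrp dxgh ykydq dkoc ifmtx vsl giq gugf pgtmm yglx
Hunk 4: at line 5 remove [akcpb,qrp,dxgh] add [pdshr,rned] -> 15 lines: jolp szde bgoi ysv bcwn pdshr rned ykydq dkoc ifmtx vsl giq gugf pgtmm yglx
Hunk 5: at line 4 remove [bcwn] add [kblfl] -> 15 lines: jolp szde bgoi ysv kblfl pdshr rned ykydq dkoc ifmtx vsl giq gugf pgtmm yglx

Answer: jolp
szde
bgoi
ysv
kblfl
pdshr
rned
ykydq
dkoc
ifmtx
vsl
giq
gugf
pgtmm
yglx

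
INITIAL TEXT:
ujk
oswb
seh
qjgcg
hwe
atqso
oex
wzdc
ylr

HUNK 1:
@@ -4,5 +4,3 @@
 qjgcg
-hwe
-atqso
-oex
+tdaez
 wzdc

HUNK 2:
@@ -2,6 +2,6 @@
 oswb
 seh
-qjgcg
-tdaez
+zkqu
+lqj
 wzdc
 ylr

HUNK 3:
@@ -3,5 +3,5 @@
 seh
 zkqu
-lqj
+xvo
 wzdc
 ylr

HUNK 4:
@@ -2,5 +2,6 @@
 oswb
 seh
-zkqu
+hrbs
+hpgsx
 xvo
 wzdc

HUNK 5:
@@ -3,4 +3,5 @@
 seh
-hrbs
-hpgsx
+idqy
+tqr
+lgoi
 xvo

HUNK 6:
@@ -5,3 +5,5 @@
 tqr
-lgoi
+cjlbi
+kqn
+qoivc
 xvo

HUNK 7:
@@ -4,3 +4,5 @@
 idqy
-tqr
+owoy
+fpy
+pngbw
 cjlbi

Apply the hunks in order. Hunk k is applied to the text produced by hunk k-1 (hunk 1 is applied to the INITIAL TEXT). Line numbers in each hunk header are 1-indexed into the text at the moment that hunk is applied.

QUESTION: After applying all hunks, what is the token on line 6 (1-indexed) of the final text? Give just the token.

Hunk 1: at line 4 remove [hwe,atqso,oex] add [tdaez] -> 7 lines: ujk oswb seh qjgcg tdaez wzdc ylr
Hunk 2: at line 2 remove [qjgcg,tdaez] add [zkqu,lqj] -> 7 lines: ujk oswb seh zkqu lqj wzdc ylr
Hunk 3: at line 3 remove [lqj] add [xvo] -> 7 lines: ujk oswb seh zkqu xvo wzdc ylr
Hunk 4: at line 2 remove [zkqu] add [hrbs,hpgsx] -> 8 lines: ujk oswb seh hrbs hpgsx xvo wzdc ylr
Hunk 5: at line 3 remove [hrbs,hpgsx] add [idqy,tqr,lgoi] -> 9 lines: ujk oswb seh idqy tqr lgoi xvo wzdc ylr
Hunk 6: at line 5 remove [lgoi] add [cjlbi,kqn,qoivc] -> 11 lines: ujk oswb seh idqy tqr cjlbi kqn qoivc xvo wzdc ylr
Hunk 7: at line 4 remove [tqr] add [owoy,fpy,pngbw] -> 13 lines: ujk oswb seh idqy owoy fpy pngbw cjlbi kqn qoivc xvo wzdc ylr
Final line 6: fpy

Answer: fpy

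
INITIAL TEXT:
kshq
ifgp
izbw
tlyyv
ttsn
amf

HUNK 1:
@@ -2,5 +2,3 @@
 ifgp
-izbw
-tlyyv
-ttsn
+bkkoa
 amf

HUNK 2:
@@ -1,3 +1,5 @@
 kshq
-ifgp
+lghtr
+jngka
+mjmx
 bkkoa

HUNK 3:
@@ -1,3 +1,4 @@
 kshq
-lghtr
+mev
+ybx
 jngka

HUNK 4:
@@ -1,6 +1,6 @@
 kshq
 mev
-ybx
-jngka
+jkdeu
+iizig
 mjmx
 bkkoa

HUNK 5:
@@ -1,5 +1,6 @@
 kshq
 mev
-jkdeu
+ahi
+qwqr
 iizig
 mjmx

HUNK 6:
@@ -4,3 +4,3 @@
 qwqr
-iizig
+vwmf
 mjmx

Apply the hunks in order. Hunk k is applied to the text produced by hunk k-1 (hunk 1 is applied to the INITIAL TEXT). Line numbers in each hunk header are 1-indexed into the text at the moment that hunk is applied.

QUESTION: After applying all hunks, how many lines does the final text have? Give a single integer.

Answer: 8

Derivation:
Hunk 1: at line 2 remove [izbw,tlyyv,ttsn] add [bkkoa] -> 4 lines: kshq ifgp bkkoa amf
Hunk 2: at line 1 remove [ifgp] add [lghtr,jngka,mjmx] -> 6 lines: kshq lghtr jngka mjmx bkkoa amf
Hunk 3: at line 1 remove [lghtr] add [mev,ybx] -> 7 lines: kshq mev ybx jngka mjmx bkkoa amf
Hunk 4: at line 1 remove [ybx,jngka] add [jkdeu,iizig] -> 7 lines: kshq mev jkdeu iizig mjmx bkkoa amf
Hunk 5: at line 1 remove [jkdeu] add [ahi,qwqr] -> 8 lines: kshq mev ahi qwqr iizig mjmx bkkoa amf
Hunk 6: at line 4 remove [iizig] add [vwmf] -> 8 lines: kshq mev ahi qwqr vwmf mjmx bkkoa amf
Final line count: 8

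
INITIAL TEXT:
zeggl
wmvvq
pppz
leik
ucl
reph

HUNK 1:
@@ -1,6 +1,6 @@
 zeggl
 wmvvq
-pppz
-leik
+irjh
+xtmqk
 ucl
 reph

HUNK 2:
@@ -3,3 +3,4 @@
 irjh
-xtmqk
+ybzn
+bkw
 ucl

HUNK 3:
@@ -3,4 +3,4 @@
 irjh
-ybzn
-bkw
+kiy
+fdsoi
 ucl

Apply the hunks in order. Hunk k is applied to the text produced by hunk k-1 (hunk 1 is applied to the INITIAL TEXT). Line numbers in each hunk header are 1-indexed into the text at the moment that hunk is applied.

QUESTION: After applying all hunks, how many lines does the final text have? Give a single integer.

Hunk 1: at line 1 remove [pppz,leik] add [irjh,xtmqk] -> 6 lines: zeggl wmvvq irjh xtmqk ucl reph
Hunk 2: at line 3 remove [xtmqk] add [ybzn,bkw] -> 7 lines: zeggl wmvvq irjh ybzn bkw ucl reph
Hunk 3: at line 3 remove [ybzn,bkw] add [kiy,fdsoi] -> 7 lines: zeggl wmvvq irjh kiy fdsoi ucl reph
Final line count: 7

Answer: 7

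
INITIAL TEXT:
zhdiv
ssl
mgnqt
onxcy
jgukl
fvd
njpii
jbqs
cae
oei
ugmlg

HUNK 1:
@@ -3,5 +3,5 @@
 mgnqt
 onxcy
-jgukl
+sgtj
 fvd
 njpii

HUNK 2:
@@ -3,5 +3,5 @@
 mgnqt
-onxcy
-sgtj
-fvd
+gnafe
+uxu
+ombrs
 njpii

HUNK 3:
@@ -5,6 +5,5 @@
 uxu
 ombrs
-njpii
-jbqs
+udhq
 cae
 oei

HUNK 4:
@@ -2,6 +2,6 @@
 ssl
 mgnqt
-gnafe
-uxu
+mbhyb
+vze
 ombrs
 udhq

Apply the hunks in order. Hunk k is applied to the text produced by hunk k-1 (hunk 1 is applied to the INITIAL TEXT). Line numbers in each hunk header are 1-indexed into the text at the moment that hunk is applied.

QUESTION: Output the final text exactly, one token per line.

Answer: zhdiv
ssl
mgnqt
mbhyb
vze
ombrs
udhq
cae
oei
ugmlg

Derivation:
Hunk 1: at line 3 remove [jgukl] add [sgtj] -> 11 lines: zhdiv ssl mgnqt onxcy sgtj fvd njpii jbqs cae oei ugmlg
Hunk 2: at line 3 remove [onxcy,sgtj,fvd] add [gnafe,uxu,ombrs] -> 11 lines: zhdiv ssl mgnqt gnafe uxu ombrs njpii jbqs cae oei ugmlg
Hunk 3: at line 5 remove [njpii,jbqs] add [udhq] -> 10 lines: zhdiv ssl mgnqt gnafe uxu ombrs udhq cae oei ugmlg
Hunk 4: at line 2 remove [gnafe,uxu] add [mbhyb,vze] -> 10 lines: zhdiv ssl mgnqt mbhyb vze ombrs udhq cae oei ugmlg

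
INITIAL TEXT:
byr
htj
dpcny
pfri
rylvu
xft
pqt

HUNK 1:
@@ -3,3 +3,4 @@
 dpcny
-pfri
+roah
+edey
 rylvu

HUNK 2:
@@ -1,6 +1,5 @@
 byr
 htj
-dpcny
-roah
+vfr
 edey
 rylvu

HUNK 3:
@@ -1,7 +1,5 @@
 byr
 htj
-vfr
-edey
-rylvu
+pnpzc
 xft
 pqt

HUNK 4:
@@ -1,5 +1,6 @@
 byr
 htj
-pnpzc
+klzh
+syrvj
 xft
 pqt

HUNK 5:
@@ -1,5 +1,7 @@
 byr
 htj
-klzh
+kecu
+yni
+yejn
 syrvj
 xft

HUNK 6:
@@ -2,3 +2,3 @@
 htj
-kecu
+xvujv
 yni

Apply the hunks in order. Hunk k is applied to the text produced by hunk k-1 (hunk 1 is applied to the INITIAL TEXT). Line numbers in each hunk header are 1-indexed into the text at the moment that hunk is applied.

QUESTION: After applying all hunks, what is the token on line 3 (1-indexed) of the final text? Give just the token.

Answer: xvujv

Derivation:
Hunk 1: at line 3 remove [pfri] add [roah,edey] -> 8 lines: byr htj dpcny roah edey rylvu xft pqt
Hunk 2: at line 1 remove [dpcny,roah] add [vfr] -> 7 lines: byr htj vfr edey rylvu xft pqt
Hunk 3: at line 1 remove [vfr,edey,rylvu] add [pnpzc] -> 5 lines: byr htj pnpzc xft pqt
Hunk 4: at line 1 remove [pnpzc] add [klzh,syrvj] -> 6 lines: byr htj klzh syrvj xft pqt
Hunk 5: at line 1 remove [klzh] add [kecu,yni,yejn] -> 8 lines: byr htj kecu yni yejn syrvj xft pqt
Hunk 6: at line 2 remove [kecu] add [xvujv] -> 8 lines: byr htj xvujv yni yejn syrvj xft pqt
Final line 3: xvujv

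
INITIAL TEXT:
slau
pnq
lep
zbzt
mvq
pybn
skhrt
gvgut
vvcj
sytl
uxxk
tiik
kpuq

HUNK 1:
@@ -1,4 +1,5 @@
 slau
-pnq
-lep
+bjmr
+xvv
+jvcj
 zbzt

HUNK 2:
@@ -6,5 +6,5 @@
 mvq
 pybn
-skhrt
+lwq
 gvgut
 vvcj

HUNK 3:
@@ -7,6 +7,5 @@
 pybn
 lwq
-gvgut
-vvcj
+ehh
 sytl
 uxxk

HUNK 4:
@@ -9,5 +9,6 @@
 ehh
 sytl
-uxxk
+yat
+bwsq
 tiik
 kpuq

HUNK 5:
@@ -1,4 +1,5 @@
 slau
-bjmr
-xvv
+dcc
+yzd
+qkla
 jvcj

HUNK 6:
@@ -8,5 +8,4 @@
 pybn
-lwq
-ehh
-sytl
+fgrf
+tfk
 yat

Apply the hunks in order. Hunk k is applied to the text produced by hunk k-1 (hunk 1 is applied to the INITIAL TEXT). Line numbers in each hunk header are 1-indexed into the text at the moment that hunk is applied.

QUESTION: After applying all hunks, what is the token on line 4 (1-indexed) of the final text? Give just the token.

Answer: qkla

Derivation:
Hunk 1: at line 1 remove [pnq,lep] add [bjmr,xvv,jvcj] -> 14 lines: slau bjmr xvv jvcj zbzt mvq pybn skhrt gvgut vvcj sytl uxxk tiik kpuq
Hunk 2: at line 6 remove [skhrt] add [lwq] -> 14 lines: slau bjmr xvv jvcj zbzt mvq pybn lwq gvgut vvcj sytl uxxk tiik kpuq
Hunk 3: at line 7 remove [gvgut,vvcj] add [ehh] -> 13 lines: slau bjmr xvv jvcj zbzt mvq pybn lwq ehh sytl uxxk tiik kpuq
Hunk 4: at line 9 remove [uxxk] add [yat,bwsq] -> 14 lines: slau bjmr xvv jvcj zbzt mvq pybn lwq ehh sytl yat bwsq tiik kpuq
Hunk 5: at line 1 remove [bjmr,xvv] add [dcc,yzd,qkla] -> 15 lines: slau dcc yzd qkla jvcj zbzt mvq pybn lwq ehh sytl yat bwsq tiik kpuq
Hunk 6: at line 8 remove [lwq,ehh,sytl] add [fgrf,tfk] -> 14 lines: slau dcc yzd qkla jvcj zbzt mvq pybn fgrf tfk yat bwsq tiik kpuq
Final line 4: qkla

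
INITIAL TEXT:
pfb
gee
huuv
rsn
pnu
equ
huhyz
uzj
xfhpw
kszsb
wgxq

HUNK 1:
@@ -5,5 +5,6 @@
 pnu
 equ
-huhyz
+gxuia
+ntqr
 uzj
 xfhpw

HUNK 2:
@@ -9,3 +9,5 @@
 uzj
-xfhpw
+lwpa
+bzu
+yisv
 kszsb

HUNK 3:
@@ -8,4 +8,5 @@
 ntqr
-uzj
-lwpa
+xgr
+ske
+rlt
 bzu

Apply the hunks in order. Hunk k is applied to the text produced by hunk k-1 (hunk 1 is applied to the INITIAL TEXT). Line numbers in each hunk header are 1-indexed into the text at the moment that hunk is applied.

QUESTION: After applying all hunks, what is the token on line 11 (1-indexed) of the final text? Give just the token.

Answer: rlt

Derivation:
Hunk 1: at line 5 remove [huhyz] add [gxuia,ntqr] -> 12 lines: pfb gee huuv rsn pnu equ gxuia ntqr uzj xfhpw kszsb wgxq
Hunk 2: at line 9 remove [xfhpw] add [lwpa,bzu,yisv] -> 14 lines: pfb gee huuv rsn pnu equ gxuia ntqr uzj lwpa bzu yisv kszsb wgxq
Hunk 3: at line 8 remove [uzj,lwpa] add [xgr,ske,rlt] -> 15 lines: pfb gee huuv rsn pnu equ gxuia ntqr xgr ske rlt bzu yisv kszsb wgxq
Final line 11: rlt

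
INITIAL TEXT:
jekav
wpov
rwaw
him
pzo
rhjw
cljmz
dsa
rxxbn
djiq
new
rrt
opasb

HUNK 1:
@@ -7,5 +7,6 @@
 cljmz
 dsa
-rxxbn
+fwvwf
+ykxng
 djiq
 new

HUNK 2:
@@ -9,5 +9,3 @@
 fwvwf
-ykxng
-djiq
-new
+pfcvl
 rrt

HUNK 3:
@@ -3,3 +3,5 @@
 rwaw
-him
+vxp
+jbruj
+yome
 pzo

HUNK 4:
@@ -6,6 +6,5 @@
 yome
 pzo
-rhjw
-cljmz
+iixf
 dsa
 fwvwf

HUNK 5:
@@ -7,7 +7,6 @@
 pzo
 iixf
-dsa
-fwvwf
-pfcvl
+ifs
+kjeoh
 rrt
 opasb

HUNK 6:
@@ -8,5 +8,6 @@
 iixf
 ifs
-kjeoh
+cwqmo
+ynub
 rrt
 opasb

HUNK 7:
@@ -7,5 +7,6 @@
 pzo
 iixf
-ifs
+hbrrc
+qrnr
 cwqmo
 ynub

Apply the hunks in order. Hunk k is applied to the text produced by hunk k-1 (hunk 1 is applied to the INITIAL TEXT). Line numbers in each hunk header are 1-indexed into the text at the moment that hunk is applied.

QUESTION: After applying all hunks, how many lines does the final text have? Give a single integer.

Answer: 14

Derivation:
Hunk 1: at line 7 remove [rxxbn] add [fwvwf,ykxng] -> 14 lines: jekav wpov rwaw him pzo rhjw cljmz dsa fwvwf ykxng djiq new rrt opasb
Hunk 2: at line 9 remove [ykxng,djiq,new] add [pfcvl] -> 12 lines: jekav wpov rwaw him pzo rhjw cljmz dsa fwvwf pfcvl rrt opasb
Hunk 3: at line 3 remove [him] add [vxp,jbruj,yome] -> 14 lines: jekav wpov rwaw vxp jbruj yome pzo rhjw cljmz dsa fwvwf pfcvl rrt opasb
Hunk 4: at line 6 remove [rhjw,cljmz] add [iixf] -> 13 lines: jekav wpov rwaw vxp jbruj yome pzo iixf dsa fwvwf pfcvl rrt opasb
Hunk 5: at line 7 remove [dsa,fwvwf,pfcvl] add [ifs,kjeoh] -> 12 lines: jekav wpov rwaw vxp jbruj yome pzo iixf ifs kjeoh rrt opasb
Hunk 6: at line 8 remove [kjeoh] add [cwqmo,ynub] -> 13 lines: jekav wpov rwaw vxp jbruj yome pzo iixf ifs cwqmo ynub rrt opasb
Hunk 7: at line 7 remove [ifs] add [hbrrc,qrnr] -> 14 lines: jekav wpov rwaw vxp jbruj yome pzo iixf hbrrc qrnr cwqmo ynub rrt opasb
Final line count: 14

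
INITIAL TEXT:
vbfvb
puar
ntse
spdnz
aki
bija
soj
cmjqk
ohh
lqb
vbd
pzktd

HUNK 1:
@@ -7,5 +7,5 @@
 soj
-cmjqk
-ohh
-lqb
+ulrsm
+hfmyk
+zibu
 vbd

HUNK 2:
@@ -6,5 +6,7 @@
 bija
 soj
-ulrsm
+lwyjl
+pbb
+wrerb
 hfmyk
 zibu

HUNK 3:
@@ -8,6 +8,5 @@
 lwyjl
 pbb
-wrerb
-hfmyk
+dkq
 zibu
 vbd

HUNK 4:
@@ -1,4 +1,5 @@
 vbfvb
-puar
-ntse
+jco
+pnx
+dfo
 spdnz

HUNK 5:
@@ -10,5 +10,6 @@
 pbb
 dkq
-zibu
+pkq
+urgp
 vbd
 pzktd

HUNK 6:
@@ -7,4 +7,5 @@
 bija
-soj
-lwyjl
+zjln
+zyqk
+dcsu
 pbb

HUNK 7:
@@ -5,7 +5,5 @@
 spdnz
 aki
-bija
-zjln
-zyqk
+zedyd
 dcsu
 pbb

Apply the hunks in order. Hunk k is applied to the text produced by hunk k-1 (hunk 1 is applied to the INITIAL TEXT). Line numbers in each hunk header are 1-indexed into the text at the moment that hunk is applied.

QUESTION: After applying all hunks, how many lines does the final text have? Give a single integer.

Answer: 14

Derivation:
Hunk 1: at line 7 remove [cmjqk,ohh,lqb] add [ulrsm,hfmyk,zibu] -> 12 lines: vbfvb puar ntse spdnz aki bija soj ulrsm hfmyk zibu vbd pzktd
Hunk 2: at line 6 remove [ulrsm] add [lwyjl,pbb,wrerb] -> 14 lines: vbfvb puar ntse spdnz aki bija soj lwyjl pbb wrerb hfmyk zibu vbd pzktd
Hunk 3: at line 8 remove [wrerb,hfmyk] add [dkq] -> 13 lines: vbfvb puar ntse spdnz aki bija soj lwyjl pbb dkq zibu vbd pzktd
Hunk 4: at line 1 remove [puar,ntse] add [jco,pnx,dfo] -> 14 lines: vbfvb jco pnx dfo spdnz aki bija soj lwyjl pbb dkq zibu vbd pzktd
Hunk 5: at line 10 remove [zibu] add [pkq,urgp] -> 15 lines: vbfvb jco pnx dfo spdnz aki bija soj lwyjl pbb dkq pkq urgp vbd pzktd
Hunk 6: at line 7 remove [soj,lwyjl] add [zjln,zyqk,dcsu] -> 16 lines: vbfvb jco pnx dfo spdnz aki bija zjln zyqk dcsu pbb dkq pkq urgp vbd pzktd
Hunk 7: at line 5 remove [bija,zjln,zyqk] add [zedyd] -> 14 lines: vbfvb jco pnx dfo spdnz aki zedyd dcsu pbb dkq pkq urgp vbd pzktd
Final line count: 14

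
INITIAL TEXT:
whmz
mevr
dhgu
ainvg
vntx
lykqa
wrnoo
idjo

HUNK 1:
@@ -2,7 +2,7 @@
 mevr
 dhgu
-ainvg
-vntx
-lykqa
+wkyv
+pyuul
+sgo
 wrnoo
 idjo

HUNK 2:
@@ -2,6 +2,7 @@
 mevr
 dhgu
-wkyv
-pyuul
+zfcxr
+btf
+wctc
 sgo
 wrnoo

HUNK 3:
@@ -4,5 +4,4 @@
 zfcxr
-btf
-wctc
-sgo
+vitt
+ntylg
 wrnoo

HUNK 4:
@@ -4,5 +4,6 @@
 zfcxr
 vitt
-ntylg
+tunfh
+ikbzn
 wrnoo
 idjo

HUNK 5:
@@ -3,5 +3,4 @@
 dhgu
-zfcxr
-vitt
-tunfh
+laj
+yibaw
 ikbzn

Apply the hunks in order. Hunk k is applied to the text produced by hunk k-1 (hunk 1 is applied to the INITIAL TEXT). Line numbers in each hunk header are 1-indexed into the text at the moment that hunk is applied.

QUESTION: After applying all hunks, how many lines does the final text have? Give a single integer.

Answer: 8

Derivation:
Hunk 1: at line 2 remove [ainvg,vntx,lykqa] add [wkyv,pyuul,sgo] -> 8 lines: whmz mevr dhgu wkyv pyuul sgo wrnoo idjo
Hunk 2: at line 2 remove [wkyv,pyuul] add [zfcxr,btf,wctc] -> 9 lines: whmz mevr dhgu zfcxr btf wctc sgo wrnoo idjo
Hunk 3: at line 4 remove [btf,wctc,sgo] add [vitt,ntylg] -> 8 lines: whmz mevr dhgu zfcxr vitt ntylg wrnoo idjo
Hunk 4: at line 4 remove [ntylg] add [tunfh,ikbzn] -> 9 lines: whmz mevr dhgu zfcxr vitt tunfh ikbzn wrnoo idjo
Hunk 5: at line 3 remove [zfcxr,vitt,tunfh] add [laj,yibaw] -> 8 lines: whmz mevr dhgu laj yibaw ikbzn wrnoo idjo
Final line count: 8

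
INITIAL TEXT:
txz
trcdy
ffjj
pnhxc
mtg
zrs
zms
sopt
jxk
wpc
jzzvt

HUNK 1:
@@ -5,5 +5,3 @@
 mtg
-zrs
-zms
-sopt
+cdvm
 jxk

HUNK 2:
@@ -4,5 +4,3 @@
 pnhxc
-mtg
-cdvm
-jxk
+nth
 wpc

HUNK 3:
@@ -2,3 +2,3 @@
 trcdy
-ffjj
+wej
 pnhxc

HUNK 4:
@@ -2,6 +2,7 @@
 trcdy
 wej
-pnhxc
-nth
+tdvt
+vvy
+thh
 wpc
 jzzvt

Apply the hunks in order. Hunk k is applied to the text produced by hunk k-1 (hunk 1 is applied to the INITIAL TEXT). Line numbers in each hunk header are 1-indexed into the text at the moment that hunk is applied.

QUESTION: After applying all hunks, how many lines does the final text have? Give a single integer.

Answer: 8

Derivation:
Hunk 1: at line 5 remove [zrs,zms,sopt] add [cdvm] -> 9 lines: txz trcdy ffjj pnhxc mtg cdvm jxk wpc jzzvt
Hunk 2: at line 4 remove [mtg,cdvm,jxk] add [nth] -> 7 lines: txz trcdy ffjj pnhxc nth wpc jzzvt
Hunk 3: at line 2 remove [ffjj] add [wej] -> 7 lines: txz trcdy wej pnhxc nth wpc jzzvt
Hunk 4: at line 2 remove [pnhxc,nth] add [tdvt,vvy,thh] -> 8 lines: txz trcdy wej tdvt vvy thh wpc jzzvt
Final line count: 8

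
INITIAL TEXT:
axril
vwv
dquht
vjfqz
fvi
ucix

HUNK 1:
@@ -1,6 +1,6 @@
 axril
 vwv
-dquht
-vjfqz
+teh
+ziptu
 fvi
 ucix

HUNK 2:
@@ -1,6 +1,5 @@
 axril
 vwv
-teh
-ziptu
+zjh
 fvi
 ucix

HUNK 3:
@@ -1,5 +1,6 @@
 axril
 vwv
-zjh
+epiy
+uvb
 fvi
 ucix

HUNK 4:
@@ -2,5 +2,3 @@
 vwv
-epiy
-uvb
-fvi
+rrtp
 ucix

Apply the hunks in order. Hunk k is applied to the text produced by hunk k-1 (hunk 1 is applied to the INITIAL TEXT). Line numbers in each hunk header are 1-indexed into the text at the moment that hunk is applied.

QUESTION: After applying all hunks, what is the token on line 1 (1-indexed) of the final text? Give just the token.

Answer: axril

Derivation:
Hunk 1: at line 1 remove [dquht,vjfqz] add [teh,ziptu] -> 6 lines: axril vwv teh ziptu fvi ucix
Hunk 2: at line 1 remove [teh,ziptu] add [zjh] -> 5 lines: axril vwv zjh fvi ucix
Hunk 3: at line 1 remove [zjh] add [epiy,uvb] -> 6 lines: axril vwv epiy uvb fvi ucix
Hunk 4: at line 2 remove [epiy,uvb,fvi] add [rrtp] -> 4 lines: axril vwv rrtp ucix
Final line 1: axril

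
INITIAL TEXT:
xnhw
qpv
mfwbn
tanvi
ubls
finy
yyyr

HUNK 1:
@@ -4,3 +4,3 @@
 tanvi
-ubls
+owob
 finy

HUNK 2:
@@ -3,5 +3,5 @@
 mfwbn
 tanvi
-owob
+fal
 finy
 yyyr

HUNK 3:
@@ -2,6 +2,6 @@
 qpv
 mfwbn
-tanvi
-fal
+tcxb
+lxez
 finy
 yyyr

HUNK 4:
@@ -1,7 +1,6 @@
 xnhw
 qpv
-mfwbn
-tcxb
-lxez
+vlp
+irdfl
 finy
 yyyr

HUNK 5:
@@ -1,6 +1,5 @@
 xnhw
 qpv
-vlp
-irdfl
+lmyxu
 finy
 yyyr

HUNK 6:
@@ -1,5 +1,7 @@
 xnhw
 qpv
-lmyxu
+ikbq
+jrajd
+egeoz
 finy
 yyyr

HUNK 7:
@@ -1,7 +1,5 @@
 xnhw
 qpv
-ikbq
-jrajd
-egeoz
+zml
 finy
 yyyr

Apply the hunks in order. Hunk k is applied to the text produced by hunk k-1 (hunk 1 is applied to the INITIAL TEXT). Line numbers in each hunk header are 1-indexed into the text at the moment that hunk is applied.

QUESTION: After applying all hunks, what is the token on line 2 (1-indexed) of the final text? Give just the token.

Hunk 1: at line 4 remove [ubls] add [owob] -> 7 lines: xnhw qpv mfwbn tanvi owob finy yyyr
Hunk 2: at line 3 remove [owob] add [fal] -> 7 lines: xnhw qpv mfwbn tanvi fal finy yyyr
Hunk 3: at line 2 remove [tanvi,fal] add [tcxb,lxez] -> 7 lines: xnhw qpv mfwbn tcxb lxez finy yyyr
Hunk 4: at line 1 remove [mfwbn,tcxb,lxez] add [vlp,irdfl] -> 6 lines: xnhw qpv vlp irdfl finy yyyr
Hunk 5: at line 1 remove [vlp,irdfl] add [lmyxu] -> 5 lines: xnhw qpv lmyxu finy yyyr
Hunk 6: at line 1 remove [lmyxu] add [ikbq,jrajd,egeoz] -> 7 lines: xnhw qpv ikbq jrajd egeoz finy yyyr
Hunk 7: at line 1 remove [ikbq,jrajd,egeoz] add [zml] -> 5 lines: xnhw qpv zml finy yyyr
Final line 2: qpv

Answer: qpv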